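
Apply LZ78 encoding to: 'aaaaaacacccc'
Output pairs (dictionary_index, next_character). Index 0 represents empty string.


LZ78 encoding steps:
Dictionary: {0: ''}
Step 1: w='' (idx 0), next='a' -> output (0, 'a'), add 'a' as idx 1
Step 2: w='a' (idx 1), next='a' -> output (1, 'a'), add 'aa' as idx 2
Step 3: w='aa' (idx 2), next='a' -> output (2, 'a'), add 'aaa' as idx 3
Step 4: w='' (idx 0), next='c' -> output (0, 'c'), add 'c' as idx 4
Step 5: w='a' (idx 1), next='c' -> output (1, 'c'), add 'ac' as idx 5
Step 6: w='c' (idx 4), next='c' -> output (4, 'c'), add 'cc' as idx 6
Step 7: w='c' (idx 4), end of input -> output (4, '')


Encoded: [(0, 'a'), (1, 'a'), (2, 'a'), (0, 'c'), (1, 'c'), (4, 'c'), (4, '')]


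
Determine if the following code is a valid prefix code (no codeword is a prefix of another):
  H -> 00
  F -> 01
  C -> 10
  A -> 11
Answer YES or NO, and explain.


Checking each pair (does one codeword prefix another?):
  H='00' vs F='01': no prefix
  H='00' vs C='10': no prefix
  H='00' vs A='11': no prefix
  F='01' vs H='00': no prefix
  F='01' vs C='10': no prefix
  F='01' vs A='11': no prefix
  C='10' vs H='00': no prefix
  C='10' vs F='01': no prefix
  C='10' vs A='11': no prefix
  A='11' vs H='00': no prefix
  A='11' vs F='01': no prefix
  A='11' vs C='10': no prefix
No violation found over all pairs.

YES -- this is a valid prefix code. No codeword is a prefix of any other codeword.


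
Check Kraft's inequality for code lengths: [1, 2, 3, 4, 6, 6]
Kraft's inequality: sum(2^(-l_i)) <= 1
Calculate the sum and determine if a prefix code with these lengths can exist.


Sum = 2^(-1) + 2^(-2) + 2^(-3) + 2^(-4) + 2^(-6) + 2^(-6)
    = 0.5 + 0.25 + 0.125 + 0.0625 + 0.015625 + 0.015625
    = 62/64 = 0.96875
Since 0.96875 <= 1, Kraft's inequality IS satisfied.
A prefix code with these lengths CAN exist.

Kraft sum = 0.96875. Satisfied.


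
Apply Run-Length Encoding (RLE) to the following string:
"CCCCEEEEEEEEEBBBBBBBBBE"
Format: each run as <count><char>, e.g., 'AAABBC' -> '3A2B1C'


Scanning runs left to right:
  i=0: run of 'C' x 4 -> '4C'
  i=4: run of 'E' x 9 -> '9E'
  i=13: run of 'B' x 9 -> '9B'
  i=22: run of 'E' x 1 -> '1E'

RLE = 4C9E9B1E


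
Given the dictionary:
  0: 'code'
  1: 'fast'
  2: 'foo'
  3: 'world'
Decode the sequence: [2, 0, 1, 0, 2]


Look up each index in the dictionary:
  2 -> 'foo'
  0 -> 'code'
  1 -> 'fast'
  0 -> 'code'
  2 -> 'foo'

Decoded: "foo code fast code foo"


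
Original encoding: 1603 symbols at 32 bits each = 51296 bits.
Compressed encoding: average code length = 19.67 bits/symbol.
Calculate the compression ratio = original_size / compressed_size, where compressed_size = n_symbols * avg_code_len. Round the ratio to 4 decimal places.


original_size = n_symbols * orig_bits = 1603 * 32 = 51296 bits
compressed_size = n_symbols * avg_code_len = 1603 * 19.67 = 31531.01 bits
ratio = original_size / compressed_size = 51296 / 31531.01 = 1.6268

Compression ratio = 1.6268


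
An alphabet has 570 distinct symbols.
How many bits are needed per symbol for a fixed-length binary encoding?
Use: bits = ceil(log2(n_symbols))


log2(570) = 9.1548
Bracket: 2^9 = 512 < 570 <= 2^10 = 1024
So ceil(log2(570)) = 10

bits = ceil(log2(570)) = ceil(9.1548) = 10 bits


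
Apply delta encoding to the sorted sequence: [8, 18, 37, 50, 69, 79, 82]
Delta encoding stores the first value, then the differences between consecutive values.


First value: 8
Deltas:
  18 - 8 = 10
  37 - 18 = 19
  50 - 37 = 13
  69 - 50 = 19
  79 - 69 = 10
  82 - 79 = 3


Delta encoded: [8, 10, 19, 13, 19, 10, 3]


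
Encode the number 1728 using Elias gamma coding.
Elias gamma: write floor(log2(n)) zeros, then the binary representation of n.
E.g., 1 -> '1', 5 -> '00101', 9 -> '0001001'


num_bits = floor(log2(1728)) + 1 = 11
leading_zeros = num_bits - 1 = 10
binary(1728) = 11011000000

Elias gamma(1728) = '0000000000' + '11011000000' = 000000000011011000000 (21 bits)


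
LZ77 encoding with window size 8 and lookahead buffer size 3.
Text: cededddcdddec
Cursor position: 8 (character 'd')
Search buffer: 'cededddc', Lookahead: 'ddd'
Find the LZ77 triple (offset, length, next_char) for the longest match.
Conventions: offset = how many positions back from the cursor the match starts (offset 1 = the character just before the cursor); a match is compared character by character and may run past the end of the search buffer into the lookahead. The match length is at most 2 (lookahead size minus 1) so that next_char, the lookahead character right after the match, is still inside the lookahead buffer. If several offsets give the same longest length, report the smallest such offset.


Try each offset into the search buffer:
  offset=1 (pos 7, char 'c'): match length 0
  offset=2 (pos 6, char 'd'): match length 1
  offset=3 (pos 5, char 'd'): match length 2
  offset=4 (pos 4, char 'd'): match length 2
  offset=5 (pos 3, char 'e'): match length 0
  offset=6 (pos 2, char 'd'): match length 1
  offset=7 (pos 1, char 'e'): match length 0
  offset=8 (pos 0, char 'c'): match length 0
Longest match has length 2, found at offsets 3, 4; take the smallest, offset 3.
next_char = character at position 8 + 2 = 10 -> 'd'

Best match: offset=3, length=2 (matching 'dd' starting at position 5)
LZ77 triple: (3, 2, 'd')


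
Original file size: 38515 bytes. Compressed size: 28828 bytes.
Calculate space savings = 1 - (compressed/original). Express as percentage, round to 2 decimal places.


ratio = compressed/original = 28828/38515 = 0.748488
savings = 1 - ratio = 1 - 0.748488 = 0.251512
as a percentage: 0.251512 * 100 = 25.15%

Space savings = 1 - 28828/38515 = 25.15%


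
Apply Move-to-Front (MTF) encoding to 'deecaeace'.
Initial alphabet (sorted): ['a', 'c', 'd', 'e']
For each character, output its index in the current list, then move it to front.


MTF encoding:
'd': index 2 in ['a', 'c', 'd', 'e'] -> ['d', 'a', 'c', 'e']
'e': index 3 in ['d', 'a', 'c', 'e'] -> ['e', 'd', 'a', 'c']
'e': index 0 in ['e', 'd', 'a', 'c'] -> ['e', 'd', 'a', 'c']
'c': index 3 in ['e', 'd', 'a', 'c'] -> ['c', 'e', 'd', 'a']
'a': index 3 in ['c', 'e', 'd', 'a'] -> ['a', 'c', 'e', 'd']
'e': index 2 in ['a', 'c', 'e', 'd'] -> ['e', 'a', 'c', 'd']
'a': index 1 in ['e', 'a', 'c', 'd'] -> ['a', 'e', 'c', 'd']
'c': index 2 in ['a', 'e', 'c', 'd'] -> ['c', 'a', 'e', 'd']
'e': index 2 in ['c', 'a', 'e', 'd'] -> ['e', 'c', 'a', 'd']


Output: [2, 3, 0, 3, 3, 2, 1, 2, 2]


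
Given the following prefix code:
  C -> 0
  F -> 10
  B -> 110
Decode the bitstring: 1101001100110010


Decoding step by step:
Bits 110 -> B
Bits 10 -> F
Bits 0 -> C
Bits 110 -> B
Bits 0 -> C
Bits 110 -> B
Bits 0 -> C
Bits 10 -> F


Decoded message: BFCBCBCF


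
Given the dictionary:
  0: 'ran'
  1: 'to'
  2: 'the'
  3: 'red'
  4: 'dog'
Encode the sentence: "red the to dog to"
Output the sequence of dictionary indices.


Look up each word in the dictionary:
  'red' -> 3
  'the' -> 2
  'to' -> 1
  'dog' -> 4
  'to' -> 1

Encoded: [3, 2, 1, 4, 1]


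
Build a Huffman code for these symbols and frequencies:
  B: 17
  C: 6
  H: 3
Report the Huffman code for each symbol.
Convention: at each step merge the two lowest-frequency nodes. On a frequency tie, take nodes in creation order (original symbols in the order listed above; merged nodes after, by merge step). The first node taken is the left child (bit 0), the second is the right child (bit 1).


Huffman tree construction:
Step 1: Merge H(3) + C(6) = 9
Step 2: Merge (H+C)(9) + B(17) = 26
Read each symbol's code off the tree from the root (left child = 0, right child = 1).

Codes:
  B: 1 (length 1)
  C: 01 (length 2)
  H: 00 (length 2)
Average code length: 35/26 = 1.3462 bits/symbol


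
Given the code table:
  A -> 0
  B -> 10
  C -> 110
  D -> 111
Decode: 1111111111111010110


Decoding:
111 -> D
111 -> D
111 -> D
111 -> D
10 -> B
10 -> B
110 -> C


Result: DDDDBBC


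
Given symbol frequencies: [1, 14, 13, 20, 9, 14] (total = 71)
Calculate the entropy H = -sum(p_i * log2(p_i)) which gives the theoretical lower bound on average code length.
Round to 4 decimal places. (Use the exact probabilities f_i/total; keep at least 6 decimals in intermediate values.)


Per-symbol terms -p_i * log2(p_i) with p_i = f_i/71:
  p = 1/71 = 0.014085: log2(p) = -6.149747, -p*log2(p) = 0.086616
  p = 14/71 = 0.197183: log2(p) = -2.342392, -p*log2(p) = 0.461880
  p = 13/71 = 0.183099: log2(p) = -2.449307, -p*log2(p) = 0.448465
  p = 20/71 = 0.281690: log2(p) = -1.827819, -p*log2(p) = 0.514879
  p = 9/71 = 0.126761: log2(p) = -2.979822, -p*log2(p) = 0.377724
  p = 14/71 = 0.197183: log2(p) = -2.342392, -p*log2(p) = 0.461880
H = 0.086616 + 0.461880 + 0.448465 + 0.514879 + 0.377724 + 0.461880 = 2.351444

H = 2.3514 bits/symbol


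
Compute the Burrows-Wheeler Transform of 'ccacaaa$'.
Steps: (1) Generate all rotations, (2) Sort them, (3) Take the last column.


Rotations (sorted):
  0: $ccacaaa -> last char: a
  1: a$ccacaa -> last char: a
  2: aa$ccaca -> last char: a
  3: aaa$ccac -> last char: c
  4: acaaa$cc -> last char: c
  5: caaa$cca -> last char: a
  6: cacaaa$c -> last char: c
  7: ccacaaa$ -> last char: $


BWT = aaaccac$


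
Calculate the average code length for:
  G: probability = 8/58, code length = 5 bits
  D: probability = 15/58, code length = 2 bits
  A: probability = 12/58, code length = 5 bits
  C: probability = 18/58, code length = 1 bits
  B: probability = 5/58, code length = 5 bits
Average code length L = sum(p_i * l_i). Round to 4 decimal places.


Weighted contributions p_i * l_i:
  G: (8/58) * 5 = 40/58
  D: (15/58) * 2 = 30/58
  A: (12/58) * 5 = 60/58
  C: (18/58) * 1 = 18/58
  B: (5/58) * 5 = 25/58
Sum = (40 + 30 + 60 + 18 + 25)/58 = 173/58

L = 173/58 = 2.9828 bits/symbol


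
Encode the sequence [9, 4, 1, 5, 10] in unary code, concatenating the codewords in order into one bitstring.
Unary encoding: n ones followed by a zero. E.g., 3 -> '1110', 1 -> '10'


Encode each number as n ones followed by a terminating 0:
  9 -> 1111111110 (10 bits)
  4 -> 11110 (5 bits)
  1 -> 10 (2 bits)
  5 -> 111110 (6 bits)
  10 -> 11111111110 (11 bits)
Total length = 10 + 5 + 2 + 6 + 11 = 34 bits.

Unary([9, 4, 1, 5, 10]) = 1111111110111101011111011111111110 (34 bits)


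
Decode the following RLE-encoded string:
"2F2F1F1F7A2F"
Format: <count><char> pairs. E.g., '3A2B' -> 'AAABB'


Expanding each <count><char> pair:
  2F -> 'FF'
  2F -> 'FF'
  1F -> 'F'
  1F -> 'F'
  7A -> 'AAAAAAA'
  2F -> 'FF'

Decoded = FFFFFFAAAAAAAFF


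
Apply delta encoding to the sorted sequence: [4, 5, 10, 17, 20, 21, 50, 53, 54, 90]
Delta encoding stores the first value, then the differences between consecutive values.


First value: 4
Deltas:
  5 - 4 = 1
  10 - 5 = 5
  17 - 10 = 7
  20 - 17 = 3
  21 - 20 = 1
  50 - 21 = 29
  53 - 50 = 3
  54 - 53 = 1
  90 - 54 = 36


Delta encoded: [4, 1, 5, 7, 3, 1, 29, 3, 1, 36]


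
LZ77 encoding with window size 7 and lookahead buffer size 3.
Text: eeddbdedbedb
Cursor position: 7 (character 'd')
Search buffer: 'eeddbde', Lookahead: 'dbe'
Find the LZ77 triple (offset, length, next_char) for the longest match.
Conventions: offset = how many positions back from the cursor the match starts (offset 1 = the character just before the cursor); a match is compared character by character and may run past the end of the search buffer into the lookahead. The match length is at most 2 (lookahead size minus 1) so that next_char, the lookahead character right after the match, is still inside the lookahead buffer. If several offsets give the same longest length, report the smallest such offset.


Try each offset into the search buffer:
  offset=1 (pos 6, char 'e'): match length 0
  offset=2 (pos 5, char 'd'): match length 1
  offset=3 (pos 4, char 'b'): match length 0
  offset=4 (pos 3, char 'd'): match length 2
  offset=5 (pos 2, char 'd'): match length 1
  offset=6 (pos 1, char 'e'): match length 0
  offset=7 (pos 0, char 'e'): match length 0
Longest match has length 2 at offset 4.
next_char = character at position 7 + 2 = 9 -> 'e'

Best match: offset=4, length=2 (matching 'db' starting at position 3)
LZ77 triple: (4, 2, 'e')


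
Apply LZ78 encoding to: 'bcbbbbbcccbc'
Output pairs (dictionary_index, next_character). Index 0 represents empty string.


LZ78 encoding steps:
Dictionary: {0: ''}
Step 1: w='' (idx 0), next='b' -> output (0, 'b'), add 'b' as idx 1
Step 2: w='' (idx 0), next='c' -> output (0, 'c'), add 'c' as idx 2
Step 3: w='b' (idx 1), next='b' -> output (1, 'b'), add 'bb' as idx 3
Step 4: w='bb' (idx 3), next='b' -> output (3, 'b'), add 'bbb' as idx 4
Step 5: w='c' (idx 2), next='c' -> output (2, 'c'), add 'cc' as idx 5
Step 6: w='c' (idx 2), next='b' -> output (2, 'b'), add 'cb' as idx 6
Step 7: w='c' (idx 2), end of input -> output (2, '')


Encoded: [(0, 'b'), (0, 'c'), (1, 'b'), (3, 'b'), (2, 'c'), (2, 'b'), (2, '')]


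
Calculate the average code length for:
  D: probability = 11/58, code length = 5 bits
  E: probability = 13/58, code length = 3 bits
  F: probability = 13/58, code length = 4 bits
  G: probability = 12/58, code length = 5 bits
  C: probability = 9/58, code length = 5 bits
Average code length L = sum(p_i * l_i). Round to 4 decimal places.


Weighted contributions p_i * l_i:
  D: (11/58) * 5 = 55/58
  E: (13/58) * 3 = 39/58
  F: (13/58) * 4 = 52/58
  G: (12/58) * 5 = 60/58
  C: (9/58) * 5 = 45/58
Sum = (55 + 39 + 52 + 60 + 45)/58 = 251/58

L = 251/58 = 4.3276 bits/symbol


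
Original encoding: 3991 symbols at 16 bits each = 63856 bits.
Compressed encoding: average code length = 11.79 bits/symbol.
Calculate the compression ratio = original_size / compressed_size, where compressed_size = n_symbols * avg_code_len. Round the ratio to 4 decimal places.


original_size = n_symbols * orig_bits = 3991 * 16 = 63856 bits
compressed_size = n_symbols * avg_code_len = 3991 * 11.79 = 47053.89 bits
ratio = original_size / compressed_size = 63856 / 47053.89 = 1.3571

Compression ratio = 1.3571


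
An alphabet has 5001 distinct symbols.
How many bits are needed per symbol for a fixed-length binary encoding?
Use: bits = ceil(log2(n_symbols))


log2(5001) = 12.288
Bracket: 2^12 = 4096 < 5001 <= 2^13 = 8192
So ceil(log2(5001)) = 13

bits = ceil(log2(5001)) = ceil(12.288) = 13 bits


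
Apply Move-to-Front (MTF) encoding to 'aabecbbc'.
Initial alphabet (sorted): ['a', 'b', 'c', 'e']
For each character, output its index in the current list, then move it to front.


MTF encoding:
'a': index 0 in ['a', 'b', 'c', 'e'] -> ['a', 'b', 'c', 'e']
'a': index 0 in ['a', 'b', 'c', 'e'] -> ['a', 'b', 'c', 'e']
'b': index 1 in ['a', 'b', 'c', 'e'] -> ['b', 'a', 'c', 'e']
'e': index 3 in ['b', 'a', 'c', 'e'] -> ['e', 'b', 'a', 'c']
'c': index 3 in ['e', 'b', 'a', 'c'] -> ['c', 'e', 'b', 'a']
'b': index 2 in ['c', 'e', 'b', 'a'] -> ['b', 'c', 'e', 'a']
'b': index 0 in ['b', 'c', 'e', 'a'] -> ['b', 'c', 'e', 'a']
'c': index 1 in ['b', 'c', 'e', 'a'] -> ['c', 'b', 'e', 'a']


Output: [0, 0, 1, 3, 3, 2, 0, 1]


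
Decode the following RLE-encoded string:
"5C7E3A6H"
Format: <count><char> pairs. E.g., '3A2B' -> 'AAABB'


Expanding each <count><char> pair:
  5C -> 'CCCCC'
  7E -> 'EEEEEEE'
  3A -> 'AAA'
  6H -> 'HHHHHH'

Decoded = CCCCCEEEEEEEAAAHHHHHH


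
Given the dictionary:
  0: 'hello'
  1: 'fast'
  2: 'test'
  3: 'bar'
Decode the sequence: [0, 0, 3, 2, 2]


Look up each index in the dictionary:
  0 -> 'hello'
  0 -> 'hello'
  3 -> 'bar'
  2 -> 'test'
  2 -> 'test'

Decoded: "hello hello bar test test"


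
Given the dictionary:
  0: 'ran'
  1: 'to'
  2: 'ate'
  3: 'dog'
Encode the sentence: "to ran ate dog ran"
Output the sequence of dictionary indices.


Look up each word in the dictionary:
  'to' -> 1
  'ran' -> 0
  'ate' -> 2
  'dog' -> 3
  'ran' -> 0

Encoded: [1, 0, 2, 3, 0]


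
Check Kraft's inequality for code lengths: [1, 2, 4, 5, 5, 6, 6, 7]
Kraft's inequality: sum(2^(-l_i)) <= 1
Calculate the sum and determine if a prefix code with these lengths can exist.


Sum = 2^(-1) + 2^(-2) + 2^(-4) + 2^(-5) + 2^(-5) + 2^(-6) + 2^(-6) + 2^(-7)
    = 0.5 + 0.25 + 0.0625 + 0.03125 + 0.03125 + 0.015625 + 0.015625 + 0.0078125
    = 117/128 = 0.9140625
Since 0.9140625 <= 1, Kraft's inequality IS satisfied.
A prefix code with these lengths CAN exist.

Kraft sum = 0.9140625. Satisfied.


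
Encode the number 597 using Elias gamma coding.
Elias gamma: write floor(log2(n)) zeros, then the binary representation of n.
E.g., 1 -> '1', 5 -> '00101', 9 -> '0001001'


num_bits = floor(log2(597)) + 1 = 10
leading_zeros = num_bits - 1 = 9
binary(597) = 1001010101

Elias gamma(597) = '000000000' + '1001010101' = 0000000001001010101 (19 bits)


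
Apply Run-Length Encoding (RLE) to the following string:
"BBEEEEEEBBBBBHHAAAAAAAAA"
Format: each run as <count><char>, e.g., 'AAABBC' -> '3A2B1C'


Scanning runs left to right:
  i=0: run of 'B' x 2 -> '2B'
  i=2: run of 'E' x 6 -> '6E'
  i=8: run of 'B' x 5 -> '5B'
  i=13: run of 'H' x 2 -> '2H'
  i=15: run of 'A' x 9 -> '9A'

RLE = 2B6E5B2H9A


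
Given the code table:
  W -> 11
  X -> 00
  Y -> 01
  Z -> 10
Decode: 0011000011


Decoding:
00 -> X
11 -> W
00 -> X
00 -> X
11 -> W


Result: XWXXW


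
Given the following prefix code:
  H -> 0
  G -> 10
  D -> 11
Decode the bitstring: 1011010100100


Decoding step by step:
Bits 10 -> G
Bits 11 -> D
Bits 0 -> H
Bits 10 -> G
Bits 10 -> G
Bits 0 -> H
Bits 10 -> G
Bits 0 -> H


Decoded message: GDHGGHGH


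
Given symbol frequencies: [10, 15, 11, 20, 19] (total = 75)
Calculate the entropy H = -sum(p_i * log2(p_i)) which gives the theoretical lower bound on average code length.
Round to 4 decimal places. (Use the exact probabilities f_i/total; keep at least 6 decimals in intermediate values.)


Per-symbol terms -p_i * log2(p_i) with p_i = f_i/75:
  p = 10/75 = 0.133333: log2(p) = -2.906891, -p*log2(p) = 0.387585
  p = 15/75 = 0.200000: log2(p) = -2.321928, -p*log2(p) = 0.464386
  p = 11/75 = 0.146667: log2(p) = -2.769387, -p*log2(p) = 0.406177
  p = 20/75 = 0.266667: log2(p) = -1.906891, -p*log2(p) = 0.508504
  p = 19/75 = 0.253333: log2(p) = -1.980891, -p*log2(p) = 0.501826
H = 0.387585 + 0.464386 + 0.406177 + 0.508504 + 0.501826 = 2.268478

H = 2.2685 bits/symbol


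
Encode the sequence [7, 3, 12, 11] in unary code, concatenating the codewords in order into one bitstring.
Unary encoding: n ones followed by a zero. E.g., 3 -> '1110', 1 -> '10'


Encode each number as n ones followed by a terminating 0:
  7 -> 11111110 (8 bits)
  3 -> 1110 (4 bits)
  12 -> 1111111111110 (13 bits)
  11 -> 111111111110 (12 bits)
Total length = 8 + 4 + 13 + 12 = 37 bits.

Unary([7, 3, 12, 11]) = 1111111011101111111111110111111111110 (37 bits)


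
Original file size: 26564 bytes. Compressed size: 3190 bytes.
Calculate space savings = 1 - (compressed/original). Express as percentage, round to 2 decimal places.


ratio = compressed/original = 3190/26564 = 0.120087
savings = 1 - ratio = 1 - 0.120087 = 0.879913
as a percentage: 0.879913 * 100 = 87.99%

Space savings = 1 - 3190/26564 = 87.99%


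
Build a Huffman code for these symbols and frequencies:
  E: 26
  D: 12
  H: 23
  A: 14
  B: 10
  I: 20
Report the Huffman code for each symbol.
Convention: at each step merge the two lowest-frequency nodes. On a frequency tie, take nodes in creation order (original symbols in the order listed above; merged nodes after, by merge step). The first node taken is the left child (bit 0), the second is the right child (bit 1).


Huffman tree construction:
Step 1: Merge B(10) + D(12) = 22
Step 2: Merge A(14) + I(20) = 34
Step 3: Merge (B+D)(22) + H(23) = 45
Step 4: Merge E(26) + (A+I)(34) = 60
Step 5: Merge ((B+D)+H)(45) + (E+(A+I))(60) = 105
Read each symbol's code off the tree from the root (left child = 0, right child = 1).

Codes:
  E: 10 (length 2)
  D: 001 (length 3)
  H: 01 (length 2)
  A: 110 (length 3)
  B: 000 (length 3)
  I: 111 (length 3)
Average code length: 266/105 = 2.5333 bits/symbol


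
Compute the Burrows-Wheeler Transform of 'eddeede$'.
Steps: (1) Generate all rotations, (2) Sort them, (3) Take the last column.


Rotations (sorted):
  0: $eddeede -> last char: e
  1: ddeede$e -> last char: e
  2: de$eddee -> last char: e
  3: deede$ed -> last char: d
  4: e$eddeed -> last char: d
  5: eddeede$ -> last char: $
  6: ede$edde -> last char: e
  7: eede$edd -> last char: d


BWT = eeedd$ed


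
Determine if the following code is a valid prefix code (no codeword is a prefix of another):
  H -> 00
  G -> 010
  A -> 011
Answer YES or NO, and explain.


Checking each pair (does one codeword prefix another?):
  H='00' vs G='010': no prefix
  H='00' vs A='011': no prefix
  G='010' vs H='00': no prefix
  G='010' vs A='011': no prefix
  A='011' vs H='00': no prefix
  A='011' vs G='010': no prefix
No violation found over all pairs.

YES -- this is a valid prefix code. No codeword is a prefix of any other codeword.


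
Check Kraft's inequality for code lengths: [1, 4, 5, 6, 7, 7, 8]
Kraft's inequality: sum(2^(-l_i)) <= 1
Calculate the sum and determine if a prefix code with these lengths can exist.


Sum = 2^(-1) + 2^(-4) + 2^(-5) + 2^(-6) + 2^(-7) + 2^(-7) + 2^(-8)
    = 0.5 + 0.0625 + 0.03125 + 0.015625 + 0.0078125 + 0.0078125 + 0.00390625
    = 161/256 = 0.62890625
Since 0.62890625 <= 1, Kraft's inequality IS satisfied.
A prefix code with these lengths CAN exist.

Kraft sum = 0.62890625. Satisfied.


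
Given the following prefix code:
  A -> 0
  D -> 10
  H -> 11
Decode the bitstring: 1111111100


Decoding step by step:
Bits 11 -> H
Bits 11 -> H
Bits 11 -> H
Bits 11 -> H
Bits 0 -> A
Bits 0 -> A


Decoded message: HHHHAA


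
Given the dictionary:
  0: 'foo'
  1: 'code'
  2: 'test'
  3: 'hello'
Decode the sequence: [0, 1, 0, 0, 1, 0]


Look up each index in the dictionary:
  0 -> 'foo'
  1 -> 'code'
  0 -> 'foo'
  0 -> 'foo'
  1 -> 'code'
  0 -> 'foo'

Decoded: "foo code foo foo code foo"


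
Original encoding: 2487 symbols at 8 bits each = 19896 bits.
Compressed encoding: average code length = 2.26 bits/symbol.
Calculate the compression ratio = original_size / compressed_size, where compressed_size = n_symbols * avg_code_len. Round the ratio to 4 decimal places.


original_size = n_symbols * orig_bits = 2487 * 8 = 19896 bits
compressed_size = n_symbols * avg_code_len = 2487 * 2.26 = 5620.62 bits
ratio = original_size / compressed_size = 19896 / 5620.62 = 3.5398

Compression ratio = 3.5398


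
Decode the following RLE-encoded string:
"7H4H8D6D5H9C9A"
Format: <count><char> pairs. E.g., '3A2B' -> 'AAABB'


Expanding each <count><char> pair:
  7H -> 'HHHHHHH'
  4H -> 'HHHH'
  8D -> 'DDDDDDDD'
  6D -> 'DDDDDD'
  5H -> 'HHHHH'
  9C -> 'CCCCCCCCC'
  9A -> 'AAAAAAAAA'

Decoded = HHHHHHHHHHHDDDDDDDDDDDDDDHHHHHCCCCCCCCCAAAAAAAAA


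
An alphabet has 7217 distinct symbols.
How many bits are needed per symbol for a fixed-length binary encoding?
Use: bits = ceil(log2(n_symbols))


log2(7217) = 12.8172
Bracket: 2^12 = 4096 < 7217 <= 2^13 = 8192
So ceil(log2(7217)) = 13

bits = ceil(log2(7217)) = ceil(12.8172) = 13 bits


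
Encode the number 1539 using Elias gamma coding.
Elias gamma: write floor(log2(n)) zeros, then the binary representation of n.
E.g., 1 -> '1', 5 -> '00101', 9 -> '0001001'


num_bits = floor(log2(1539)) + 1 = 11
leading_zeros = num_bits - 1 = 10
binary(1539) = 11000000011

Elias gamma(1539) = '0000000000' + '11000000011' = 000000000011000000011 (21 bits)


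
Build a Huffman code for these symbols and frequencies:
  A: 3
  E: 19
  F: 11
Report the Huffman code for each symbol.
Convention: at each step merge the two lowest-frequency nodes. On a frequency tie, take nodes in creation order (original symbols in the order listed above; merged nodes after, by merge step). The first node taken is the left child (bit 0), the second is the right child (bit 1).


Huffman tree construction:
Step 1: Merge A(3) + F(11) = 14
Step 2: Merge (A+F)(14) + E(19) = 33
Read each symbol's code off the tree from the root (left child = 0, right child = 1).

Codes:
  A: 00 (length 2)
  E: 1 (length 1)
  F: 01 (length 2)
Average code length: 47/33 = 1.4242 bits/symbol


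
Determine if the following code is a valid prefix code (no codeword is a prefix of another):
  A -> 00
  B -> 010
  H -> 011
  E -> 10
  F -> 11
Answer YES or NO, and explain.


Checking each pair (does one codeword prefix another?):
  A='00' vs B='010': no prefix
  A='00' vs H='011': no prefix
  A='00' vs E='10': no prefix
  A='00' vs F='11': no prefix
  B='010' vs A='00': no prefix
  B='010' vs H='011': no prefix
  B='010' vs E='10': no prefix
  B='010' vs F='11': no prefix
  H='011' vs A='00': no prefix
  H='011' vs B='010': no prefix
  H='011' vs E='10': no prefix
  H='011' vs F='11': no prefix
  E='10' vs A='00': no prefix
  E='10' vs B='010': no prefix
  E='10' vs H='011': no prefix
  E='10' vs F='11': no prefix
  F='11' vs A='00': no prefix
  F='11' vs B='010': no prefix
  F='11' vs H='011': no prefix
  F='11' vs E='10': no prefix
No violation found over all pairs.

YES -- this is a valid prefix code. No codeword is a prefix of any other codeword.


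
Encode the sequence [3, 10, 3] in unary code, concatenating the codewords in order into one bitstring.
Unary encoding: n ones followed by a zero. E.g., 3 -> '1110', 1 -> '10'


Encode each number as n ones followed by a terminating 0:
  3 -> 1110 (4 bits)
  10 -> 11111111110 (11 bits)
  3 -> 1110 (4 bits)
Total length = 4 + 11 + 4 = 19 bits.

Unary([3, 10, 3]) = 1110111111111101110 (19 bits)


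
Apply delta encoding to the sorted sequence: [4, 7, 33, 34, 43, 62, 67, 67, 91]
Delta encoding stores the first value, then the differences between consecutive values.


First value: 4
Deltas:
  7 - 4 = 3
  33 - 7 = 26
  34 - 33 = 1
  43 - 34 = 9
  62 - 43 = 19
  67 - 62 = 5
  67 - 67 = 0
  91 - 67 = 24


Delta encoded: [4, 3, 26, 1, 9, 19, 5, 0, 24]


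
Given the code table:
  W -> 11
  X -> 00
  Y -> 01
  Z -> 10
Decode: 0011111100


Decoding:
00 -> X
11 -> W
11 -> W
11 -> W
00 -> X


Result: XWWWX


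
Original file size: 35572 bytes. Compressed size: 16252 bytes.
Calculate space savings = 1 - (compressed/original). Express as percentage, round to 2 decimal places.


ratio = compressed/original = 16252/35572 = 0.456876
savings = 1 - ratio = 1 - 0.456876 = 0.543124
as a percentage: 0.543124 * 100 = 54.31%

Space savings = 1 - 16252/35572 = 54.31%


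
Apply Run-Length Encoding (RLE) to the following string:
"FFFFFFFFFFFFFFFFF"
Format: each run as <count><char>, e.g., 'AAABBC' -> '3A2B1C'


Scanning runs left to right:
  i=0: run of 'F' x 17 -> '17F'

RLE = 17F


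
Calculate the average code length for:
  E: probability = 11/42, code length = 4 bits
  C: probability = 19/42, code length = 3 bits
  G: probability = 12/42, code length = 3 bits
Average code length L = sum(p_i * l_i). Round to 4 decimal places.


Weighted contributions p_i * l_i:
  E: (11/42) * 4 = 44/42
  C: (19/42) * 3 = 57/42
  G: (12/42) * 3 = 36/42
Sum = (44 + 57 + 36)/42 = 137/42

L = 137/42 = 3.2619 bits/symbol


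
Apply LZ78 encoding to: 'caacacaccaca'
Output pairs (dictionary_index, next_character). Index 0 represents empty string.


LZ78 encoding steps:
Dictionary: {0: ''}
Step 1: w='' (idx 0), next='c' -> output (0, 'c'), add 'c' as idx 1
Step 2: w='' (idx 0), next='a' -> output (0, 'a'), add 'a' as idx 2
Step 3: w='a' (idx 2), next='c' -> output (2, 'c'), add 'ac' as idx 3
Step 4: w='ac' (idx 3), next='a' -> output (3, 'a'), add 'aca' as idx 4
Step 5: w='c' (idx 1), next='c' -> output (1, 'c'), add 'cc' as idx 5
Step 6: w='aca' (idx 4), end of input -> output (4, '')


Encoded: [(0, 'c'), (0, 'a'), (2, 'c'), (3, 'a'), (1, 'c'), (4, '')]


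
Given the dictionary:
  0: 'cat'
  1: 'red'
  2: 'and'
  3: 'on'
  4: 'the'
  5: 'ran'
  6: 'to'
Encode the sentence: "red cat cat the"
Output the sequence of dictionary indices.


Look up each word in the dictionary:
  'red' -> 1
  'cat' -> 0
  'cat' -> 0
  'the' -> 4

Encoded: [1, 0, 0, 4]


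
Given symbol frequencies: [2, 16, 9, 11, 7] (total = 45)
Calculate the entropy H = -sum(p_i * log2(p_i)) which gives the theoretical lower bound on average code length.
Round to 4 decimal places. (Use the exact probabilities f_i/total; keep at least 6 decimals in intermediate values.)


Per-symbol terms -p_i * log2(p_i) with p_i = f_i/45:
  p = 2/45 = 0.044444: log2(p) = -4.491853, -p*log2(p) = 0.199638
  p = 16/45 = 0.355556: log2(p) = -1.491853, -p*log2(p) = 0.530437
  p = 9/45 = 0.200000: log2(p) = -2.321928, -p*log2(p) = 0.464386
  p = 11/45 = 0.244444: log2(p) = -2.032421, -p*log2(p) = 0.496814
  p = 7/45 = 0.155556: log2(p) = -2.684498, -p*log2(p) = 0.417589
H = 0.199638 + 0.530437 + 0.464386 + 0.496814 + 0.417589 = 2.108864

H = 2.1089 bits/symbol


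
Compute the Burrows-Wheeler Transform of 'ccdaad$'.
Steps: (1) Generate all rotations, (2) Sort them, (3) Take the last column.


Rotations (sorted):
  0: $ccdaad -> last char: d
  1: aad$ccd -> last char: d
  2: ad$ccda -> last char: a
  3: ccdaad$ -> last char: $
  4: cdaad$c -> last char: c
  5: d$ccdaa -> last char: a
  6: daad$cc -> last char: c


BWT = dda$cac


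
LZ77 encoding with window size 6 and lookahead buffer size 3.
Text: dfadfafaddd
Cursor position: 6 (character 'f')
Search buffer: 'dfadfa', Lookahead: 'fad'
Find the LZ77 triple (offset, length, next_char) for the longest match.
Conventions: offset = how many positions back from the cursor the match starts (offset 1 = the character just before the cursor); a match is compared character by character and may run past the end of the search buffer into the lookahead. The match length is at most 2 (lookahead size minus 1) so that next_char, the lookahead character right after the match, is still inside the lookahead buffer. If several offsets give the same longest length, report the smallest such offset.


Try each offset into the search buffer:
  offset=1 (pos 5, char 'a'): match length 0
  offset=2 (pos 4, char 'f'): match length 2
  offset=3 (pos 3, char 'd'): match length 0
  offset=4 (pos 2, char 'a'): match length 0
  offset=5 (pos 1, char 'f'): match length 2
  offset=6 (pos 0, char 'd'): match length 0
Longest match has length 2, found at offsets 2, 5; take the smallest, offset 2.
next_char = character at position 6 + 2 = 8 -> 'd'

Best match: offset=2, length=2 (matching 'fa' starting at position 4)
LZ77 triple: (2, 2, 'd')


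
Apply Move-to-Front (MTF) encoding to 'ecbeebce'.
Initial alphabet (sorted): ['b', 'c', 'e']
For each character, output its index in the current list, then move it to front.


MTF encoding:
'e': index 2 in ['b', 'c', 'e'] -> ['e', 'b', 'c']
'c': index 2 in ['e', 'b', 'c'] -> ['c', 'e', 'b']
'b': index 2 in ['c', 'e', 'b'] -> ['b', 'c', 'e']
'e': index 2 in ['b', 'c', 'e'] -> ['e', 'b', 'c']
'e': index 0 in ['e', 'b', 'c'] -> ['e', 'b', 'c']
'b': index 1 in ['e', 'b', 'c'] -> ['b', 'e', 'c']
'c': index 2 in ['b', 'e', 'c'] -> ['c', 'b', 'e']
'e': index 2 in ['c', 'b', 'e'] -> ['e', 'c', 'b']


Output: [2, 2, 2, 2, 0, 1, 2, 2]


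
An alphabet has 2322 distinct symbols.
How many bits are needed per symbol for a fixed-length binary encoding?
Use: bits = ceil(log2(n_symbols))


log2(2322) = 11.1812
Bracket: 2^11 = 2048 < 2322 <= 2^12 = 4096
So ceil(log2(2322)) = 12

bits = ceil(log2(2322)) = ceil(11.1812) = 12 bits


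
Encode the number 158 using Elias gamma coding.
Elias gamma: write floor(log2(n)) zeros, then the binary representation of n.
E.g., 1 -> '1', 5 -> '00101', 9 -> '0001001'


num_bits = floor(log2(158)) + 1 = 8
leading_zeros = num_bits - 1 = 7
binary(158) = 10011110

Elias gamma(158) = '0000000' + '10011110' = 000000010011110 (15 bits)


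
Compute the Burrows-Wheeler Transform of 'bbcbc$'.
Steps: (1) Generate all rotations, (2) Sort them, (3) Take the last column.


Rotations (sorted):
  0: $bbcbc -> last char: c
  1: bbcbc$ -> last char: $
  2: bc$bbc -> last char: c
  3: bcbc$b -> last char: b
  4: c$bbcb -> last char: b
  5: cbc$bb -> last char: b


BWT = c$cbbb


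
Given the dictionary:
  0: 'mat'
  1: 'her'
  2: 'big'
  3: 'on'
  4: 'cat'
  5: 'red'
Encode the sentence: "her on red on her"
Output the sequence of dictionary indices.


Look up each word in the dictionary:
  'her' -> 1
  'on' -> 3
  'red' -> 5
  'on' -> 3
  'her' -> 1

Encoded: [1, 3, 5, 3, 1]


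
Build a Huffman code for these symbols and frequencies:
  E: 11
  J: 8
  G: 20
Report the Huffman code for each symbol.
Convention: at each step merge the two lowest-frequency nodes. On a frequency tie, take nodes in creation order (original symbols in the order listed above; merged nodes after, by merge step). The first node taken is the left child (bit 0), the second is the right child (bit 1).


Huffman tree construction:
Step 1: Merge J(8) + E(11) = 19
Step 2: Merge (J+E)(19) + G(20) = 39
Read each symbol's code off the tree from the root (left child = 0, right child = 1).

Codes:
  E: 01 (length 2)
  J: 00 (length 2)
  G: 1 (length 1)
Average code length: 58/39 = 1.4872 bits/symbol


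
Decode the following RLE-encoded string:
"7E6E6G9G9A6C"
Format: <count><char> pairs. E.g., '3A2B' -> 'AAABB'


Expanding each <count><char> pair:
  7E -> 'EEEEEEE'
  6E -> 'EEEEEE'
  6G -> 'GGGGGG'
  9G -> 'GGGGGGGGG'
  9A -> 'AAAAAAAAA'
  6C -> 'CCCCCC'

Decoded = EEEEEEEEEEEEEGGGGGGGGGGGGGGGAAAAAAAAACCCCCC


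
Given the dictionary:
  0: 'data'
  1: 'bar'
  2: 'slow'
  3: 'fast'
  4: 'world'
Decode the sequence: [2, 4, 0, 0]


Look up each index in the dictionary:
  2 -> 'slow'
  4 -> 'world'
  0 -> 'data'
  0 -> 'data'

Decoded: "slow world data data"


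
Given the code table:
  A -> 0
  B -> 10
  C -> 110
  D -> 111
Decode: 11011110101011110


Decoding:
110 -> C
111 -> D
10 -> B
10 -> B
10 -> B
111 -> D
10 -> B


Result: CDBBBDB


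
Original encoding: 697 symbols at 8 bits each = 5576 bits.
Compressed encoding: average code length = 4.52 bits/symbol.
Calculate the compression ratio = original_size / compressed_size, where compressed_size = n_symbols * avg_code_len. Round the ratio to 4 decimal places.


original_size = n_symbols * orig_bits = 697 * 8 = 5576 bits
compressed_size = n_symbols * avg_code_len = 697 * 4.52 = 3150.44 bits
ratio = original_size / compressed_size = 5576 / 3150.44 = 1.7699

Compression ratio = 1.7699


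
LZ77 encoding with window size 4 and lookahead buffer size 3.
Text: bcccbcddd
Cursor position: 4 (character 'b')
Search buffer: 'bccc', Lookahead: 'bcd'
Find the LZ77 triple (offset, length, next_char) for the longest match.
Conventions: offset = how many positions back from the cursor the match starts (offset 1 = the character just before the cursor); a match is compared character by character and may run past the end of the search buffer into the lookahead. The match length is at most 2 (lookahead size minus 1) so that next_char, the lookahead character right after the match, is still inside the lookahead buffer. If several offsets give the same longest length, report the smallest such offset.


Try each offset into the search buffer:
  offset=1 (pos 3, char 'c'): match length 0
  offset=2 (pos 2, char 'c'): match length 0
  offset=3 (pos 1, char 'c'): match length 0
  offset=4 (pos 0, char 'b'): match length 2
Longest match has length 2 at offset 4.
next_char = character at position 4 + 2 = 6 -> 'd'

Best match: offset=4, length=2 (matching 'bc' starting at position 0)
LZ77 triple: (4, 2, 'd')


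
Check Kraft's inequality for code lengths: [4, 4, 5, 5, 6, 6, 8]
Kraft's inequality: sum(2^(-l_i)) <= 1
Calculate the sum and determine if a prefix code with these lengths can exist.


Sum = 2^(-4) + 2^(-4) + 2^(-5) + 2^(-5) + 2^(-6) + 2^(-6) + 2^(-8)
    = 0.0625 + 0.0625 + 0.03125 + 0.03125 + 0.015625 + 0.015625 + 0.00390625
    = 57/256 = 0.22265625
Since 0.22265625 <= 1, Kraft's inequality IS satisfied.
A prefix code with these lengths CAN exist.

Kraft sum = 0.22265625. Satisfied.


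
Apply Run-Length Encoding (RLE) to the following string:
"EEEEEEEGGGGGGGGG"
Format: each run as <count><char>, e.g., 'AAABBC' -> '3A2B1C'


Scanning runs left to right:
  i=0: run of 'E' x 7 -> '7E'
  i=7: run of 'G' x 9 -> '9G'

RLE = 7E9G


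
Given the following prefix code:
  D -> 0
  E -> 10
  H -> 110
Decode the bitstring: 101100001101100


Decoding step by step:
Bits 10 -> E
Bits 110 -> H
Bits 0 -> D
Bits 0 -> D
Bits 0 -> D
Bits 110 -> H
Bits 110 -> H
Bits 0 -> D


Decoded message: EHDDDHHD


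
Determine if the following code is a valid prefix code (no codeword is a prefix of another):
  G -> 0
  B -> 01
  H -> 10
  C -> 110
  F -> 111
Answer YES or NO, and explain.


Checking each pair (does one codeword prefix another?):
  G='0' vs B='01': prefix -- VIOLATION

NO -- this is NOT a valid prefix code. G (0) is a prefix of B (01).


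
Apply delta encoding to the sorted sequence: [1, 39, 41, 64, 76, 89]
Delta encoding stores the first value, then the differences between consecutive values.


First value: 1
Deltas:
  39 - 1 = 38
  41 - 39 = 2
  64 - 41 = 23
  76 - 64 = 12
  89 - 76 = 13


Delta encoded: [1, 38, 2, 23, 12, 13]


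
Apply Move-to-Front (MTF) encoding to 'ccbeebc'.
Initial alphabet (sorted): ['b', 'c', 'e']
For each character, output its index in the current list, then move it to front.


MTF encoding:
'c': index 1 in ['b', 'c', 'e'] -> ['c', 'b', 'e']
'c': index 0 in ['c', 'b', 'e'] -> ['c', 'b', 'e']
'b': index 1 in ['c', 'b', 'e'] -> ['b', 'c', 'e']
'e': index 2 in ['b', 'c', 'e'] -> ['e', 'b', 'c']
'e': index 0 in ['e', 'b', 'c'] -> ['e', 'b', 'c']
'b': index 1 in ['e', 'b', 'c'] -> ['b', 'e', 'c']
'c': index 2 in ['b', 'e', 'c'] -> ['c', 'b', 'e']


Output: [1, 0, 1, 2, 0, 1, 2]


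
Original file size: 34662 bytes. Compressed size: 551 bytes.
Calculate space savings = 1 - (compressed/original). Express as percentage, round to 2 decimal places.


ratio = compressed/original = 551/34662 = 0.015896
savings = 1 - ratio = 1 - 0.015896 = 0.984104
as a percentage: 0.984104 * 100 = 98.41%

Space savings = 1 - 551/34662 = 98.41%


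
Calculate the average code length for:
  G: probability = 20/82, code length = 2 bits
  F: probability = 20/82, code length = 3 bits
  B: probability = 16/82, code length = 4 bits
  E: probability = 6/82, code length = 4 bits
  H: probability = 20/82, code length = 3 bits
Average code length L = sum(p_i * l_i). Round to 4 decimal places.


Weighted contributions p_i * l_i:
  G: (20/82) * 2 = 40/82
  F: (20/82) * 3 = 60/82
  B: (16/82) * 4 = 64/82
  E: (6/82) * 4 = 24/82
  H: (20/82) * 3 = 60/82
Sum = (40 + 60 + 64 + 24 + 60)/82 = 248/82

L = 248/82 = 3.0244 bits/symbol


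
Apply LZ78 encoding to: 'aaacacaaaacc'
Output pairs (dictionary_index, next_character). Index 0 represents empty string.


LZ78 encoding steps:
Dictionary: {0: ''}
Step 1: w='' (idx 0), next='a' -> output (0, 'a'), add 'a' as idx 1
Step 2: w='a' (idx 1), next='a' -> output (1, 'a'), add 'aa' as idx 2
Step 3: w='' (idx 0), next='c' -> output (0, 'c'), add 'c' as idx 3
Step 4: w='a' (idx 1), next='c' -> output (1, 'c'), add 'ac' as idx 4
Step 5: w='aa' (idx 2), next='a' -> output (2, 'a'), add 'aaa' as idx 5
Step 6: w='ac' (idx 4), next='c' -> output (4, 'c'), add 'acc' as idx 6


Encoded: [(0, 'a'), (1, 'a'), (0, 'c'), (1, 'c'), (2, 'a'), (4, 'c')]


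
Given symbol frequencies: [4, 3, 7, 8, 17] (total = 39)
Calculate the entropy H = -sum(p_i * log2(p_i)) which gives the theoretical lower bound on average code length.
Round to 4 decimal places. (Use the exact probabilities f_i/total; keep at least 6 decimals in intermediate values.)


Per-symbol terms -p_i * log2(p_i) with p_i = f_i/39:
  p = 4/39 = 0.102564: log2(p) = -3.285402, -p*log2(p) = 0.336964
  p = 3/39 = 0.076923: log2(p) = -3.700440, -p*log2(p) = 0.284649
  p = 7/39 = 0.179487: log2(p) = -2.478047, -p*log2(p) = 0.444778
  p = 8/39 = 0.205128: log2(p) = -2.285402, -p*log2(p) = 0.468800
  p = 17/39 = 0.435897: log2(p) = -1.197939, -p*log2(p) = 0.522179
H = 0.336964 + 0.284649 + 0.444778 + 0.468800 + 0.522179 = 2.057370

H = 2.0574 bits/symbol


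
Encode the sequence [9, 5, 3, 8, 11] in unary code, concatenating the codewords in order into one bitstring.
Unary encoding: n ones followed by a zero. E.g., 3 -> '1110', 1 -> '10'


Encode each number as n ones followed by a terminating 0:
  9 -> 1111111110 (10 bits)
  5 -> 111110 (6 bits)
  3 -> 1110 (4 bits)
  8 -> 111111110 (9 bits)
  11 -> 111111111110 (12 bits)
Total length = 10 + 6 + 4 + 9 + 12 = 41 bits.

Unary([9, 5, 3, 8, 11]) = 11111111101111101110111111110111111111110 (41 bits)
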